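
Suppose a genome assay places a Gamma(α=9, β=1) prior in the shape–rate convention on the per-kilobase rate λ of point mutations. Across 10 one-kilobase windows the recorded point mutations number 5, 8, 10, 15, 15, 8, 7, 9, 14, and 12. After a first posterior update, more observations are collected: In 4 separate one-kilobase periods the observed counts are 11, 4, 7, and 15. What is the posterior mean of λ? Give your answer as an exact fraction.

149/15

Total count: 5 + 8 + 10 + 15 + 15 + 8 + 7 + 9 + 14 + 12 = 103.
Total exposure: 10 kilobases.
After the first batch: Gamma(9 + 103, 1 + 10) = Gamma(112, 11).
Total count: 11 + 4 + 7 + 15 = 37.
Total exposure: 4 kilobases.
After the second batch: Gamma(112 + 37, 11 + 4) = Gamma(149, 15).
Posterior mean = α'/β' = 149/15.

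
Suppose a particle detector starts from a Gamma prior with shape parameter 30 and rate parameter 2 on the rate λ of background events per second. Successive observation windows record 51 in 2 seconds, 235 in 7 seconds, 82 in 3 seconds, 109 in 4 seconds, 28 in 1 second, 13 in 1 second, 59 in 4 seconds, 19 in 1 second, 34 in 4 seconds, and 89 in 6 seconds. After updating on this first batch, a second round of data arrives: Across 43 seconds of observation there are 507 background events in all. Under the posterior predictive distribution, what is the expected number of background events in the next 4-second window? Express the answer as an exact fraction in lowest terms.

Total count: 51 + 235 + 82 + 109 + 28 + 13 + 59 + 19 + 34 + 89 = 719.
Total exposure: 2 + 7 + 3 + 4 + 1 + 1 + 4 + 1 + 4 + 6 = 33 seconds.
After the first batch: Gamma(30 + 719, 2 + 33) = Gamma(749, 35).
Total count 507 over total exposure 43 seconds.
After the second batch: Gamma(749 + 507, 35 + 43) = Gamma(1256, 78).
Predictive mean over a 4-second window = T·E[λ|data] = 4·1256/78 = 2512/39.

2512/39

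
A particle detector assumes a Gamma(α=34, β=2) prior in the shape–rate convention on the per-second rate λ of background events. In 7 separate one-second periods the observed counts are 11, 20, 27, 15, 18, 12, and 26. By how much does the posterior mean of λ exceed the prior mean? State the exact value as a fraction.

10/9

Total count: 11 + 20 + 27 + 15 + 18 + 12 + 26 = 129.
Total exposure: 7 seconds.
The Gamma prior is conjugate for the Poisson rate, so λ | data ~ Gamma(34+129, 2+7) = Gamma(163, 9).
Posterior mean = 163/9 = 163/9; prior mean = 34/2 = 17. Difference = 163/9 − 17 = 10/9.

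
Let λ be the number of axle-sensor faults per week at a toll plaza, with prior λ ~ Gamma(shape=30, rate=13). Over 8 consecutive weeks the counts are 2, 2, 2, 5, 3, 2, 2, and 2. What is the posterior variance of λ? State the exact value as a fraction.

Total count: 2 + 2 + 2 + 5 + 3 + 2 + 2 + 2 = 20.
Total exposure: 8 weeks.
The Gamma prior is conjugate for the Poisson rate, so λ | data ~ Gamma(30+20, 13+8) = Gamma(50, 21).
Posterior variance = α'/β'² = 50/441.

50/441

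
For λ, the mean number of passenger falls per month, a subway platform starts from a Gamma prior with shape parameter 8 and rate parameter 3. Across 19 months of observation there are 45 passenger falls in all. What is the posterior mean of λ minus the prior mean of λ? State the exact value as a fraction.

-17/66

Total count 45 over total exposure 19 months.
Conjugate update: add total count to the shape and total exposure to the rate, giving Gamma(53, 22).
Posterior mean = 53/22 = 53/22; prior mean = 8/3 = 8/3. Difference = 53/22 − 8/3 = -17/66.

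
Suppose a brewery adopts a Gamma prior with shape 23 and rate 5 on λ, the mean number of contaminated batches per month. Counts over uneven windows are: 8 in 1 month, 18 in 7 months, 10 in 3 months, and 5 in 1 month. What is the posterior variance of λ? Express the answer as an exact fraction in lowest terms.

64/289

Total count: 8 + 18 + 10 + 5 = 41.
Total exposure: 1 + 7 + 3 + 1 = 12 months.
By Gamma–Poisson conjugacy, the posterior is Gamma(α + Σx, β + Σt) = Gamma(23 + 41, 5 + 12) = Gamma(64, 17).
Posterior variance = α'/β'² = 64/289.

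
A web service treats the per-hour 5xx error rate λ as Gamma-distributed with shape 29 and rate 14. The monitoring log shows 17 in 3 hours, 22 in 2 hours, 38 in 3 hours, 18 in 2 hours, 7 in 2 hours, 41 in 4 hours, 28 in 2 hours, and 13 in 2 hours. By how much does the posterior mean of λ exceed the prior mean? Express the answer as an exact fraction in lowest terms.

499/119

Total count: 17 + 22 + 38 + 18 + 7 + 41 + 28 + 13 = 184.
Total exposure: 3 + 2 + 3 + 2 + 2 + 4 + 2 + 2 = 20 hours.
By Gamma–Poisson conjugacy, the posterior is Gamma(α + Σx, β + Σt) = Gamma(29 + 184, 14 + 20) = Gamma(213, 34).
Posterior mean = 213/34 = 213/34; prior mean = 29/14 = 29/14. Difference = 213/34 − 29/14 = 499/119.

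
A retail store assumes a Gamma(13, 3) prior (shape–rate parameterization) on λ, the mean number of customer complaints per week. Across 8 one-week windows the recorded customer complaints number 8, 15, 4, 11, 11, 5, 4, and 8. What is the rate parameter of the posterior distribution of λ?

11

Total count: 8 + 15 + 4 + 11 + 11 + 5 + 4 + 8 = 66.
Total exposure: 8 weeks.
Conjugate update: add total count to the shape and total exposure to the rate, giving Gamma(79, 11).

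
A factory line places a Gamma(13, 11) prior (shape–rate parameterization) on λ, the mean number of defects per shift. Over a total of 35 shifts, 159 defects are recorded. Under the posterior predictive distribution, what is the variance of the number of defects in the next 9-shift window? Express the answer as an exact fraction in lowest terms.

21285/529

Total count 159 over total exposure 35 shifts.
By Gamma–Poisson conjugacy, the posterior is Gamma(α + Σx, β + Σt) = Gamma(13 + 159, 11 + 35) = Gamma(172, 46).
The posterior predictive for a window of length T is Negative Binomial with variance T·α'·(β'+T)/β'² = 9·172·55/2116 = 21285/529.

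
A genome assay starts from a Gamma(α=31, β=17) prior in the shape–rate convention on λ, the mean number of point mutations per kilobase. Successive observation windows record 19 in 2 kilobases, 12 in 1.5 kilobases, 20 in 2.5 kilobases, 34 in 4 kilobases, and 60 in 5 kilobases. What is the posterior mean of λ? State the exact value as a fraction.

11/2

Total count: 19 + 12 + 20 + 34 + 60 = 145.
Total exposure: 2 + 1.5 + 2.5 + 4 + 5 = 15 kilobases.
By Gamma–Poisson conjugacy, the posterior is Gamma(α + Σx, β + Σt) = Gamma(31 + 145, 17 + 15) = Gamma(176, 32).
Posterior mean = α'/β' = 176/32 = 11/2.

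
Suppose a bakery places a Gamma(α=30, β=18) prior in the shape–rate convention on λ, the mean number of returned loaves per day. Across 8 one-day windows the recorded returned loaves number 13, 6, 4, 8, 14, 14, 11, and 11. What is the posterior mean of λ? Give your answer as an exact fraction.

111/26

Total count: 13 + 6 + 4 + 8 + 14 + 14 + 11 + 11 = 81.
Total exposure: 8 days.
Gamma(α, β) with Poisson data over total exposure Σt gives posterior Gamma(α+Σx, β+Σt) = Gamma(111, 26).
Posterior mean = α'/β' = 111/26.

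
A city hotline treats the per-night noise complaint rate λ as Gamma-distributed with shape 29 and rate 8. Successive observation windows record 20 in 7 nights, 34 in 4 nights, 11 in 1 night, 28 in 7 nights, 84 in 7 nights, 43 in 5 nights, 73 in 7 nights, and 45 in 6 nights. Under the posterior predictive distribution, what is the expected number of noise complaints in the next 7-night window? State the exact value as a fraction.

2569/52

Total count: 20 + 34 + 11 + 28 + 84 + 43 + 73 + 45 = 338.
Total exposure: 7 + 4 + 1 + 7 + 7 + 5 + 7 + 6 = 44 nights.
Gamma(α, β) with Poisson data over total exposure Σt gives posterior Gamma(α+Σx, β+Σt) = Gamma(367, 52).
Predictive mean over a 7-night window = T·E[λ|data] = 7·367/52 = 2569/52.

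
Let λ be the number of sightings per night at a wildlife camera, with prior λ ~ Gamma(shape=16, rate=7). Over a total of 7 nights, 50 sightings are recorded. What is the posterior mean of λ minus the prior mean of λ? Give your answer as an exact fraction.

17/7

Total count 50 over total exposure 7 nights.
By Gamma–Poisson conjugacy, the posterior is Gamma(α + Σx, β + Σt) = Gamma(16 + 50, 7 + 7) = Gamma(66, 14).
Posterior mean = 66/14 = 33/7; prior mean = 16/7 = 16/7. Difference = 33/7 − 16/7 = 17/7.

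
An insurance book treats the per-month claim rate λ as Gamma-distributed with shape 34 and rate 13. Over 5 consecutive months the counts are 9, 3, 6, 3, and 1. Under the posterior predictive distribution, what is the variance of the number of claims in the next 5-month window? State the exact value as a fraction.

Total count: 9 + 3 + 6 + 3 + 1 = 22.
Total exposure: 5 months.
Conjugate update: add total count to the shape and total exposure to the rate, giving Gamma(56, 18).
The posterior predictive for a window of length T is Negative Binomial with variance T·α'·(β'+T)/β'² = 5·56·23/324 = 1610/81.

1610/81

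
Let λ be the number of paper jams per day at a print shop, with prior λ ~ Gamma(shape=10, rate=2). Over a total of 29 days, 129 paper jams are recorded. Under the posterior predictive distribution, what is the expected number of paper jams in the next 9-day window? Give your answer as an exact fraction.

1251/31

Total count 129 over total exposure 29 days.
By Gamma–Poisson conjugacy, the posterior is Gamma(α + Σx, β + Σt) = Gamma(10 + 129, 2 + 29) = Gamma(139, 31).
Predictive mean over a 9-day window = T·E[λ|data] = 9·139/31 = 1251/31.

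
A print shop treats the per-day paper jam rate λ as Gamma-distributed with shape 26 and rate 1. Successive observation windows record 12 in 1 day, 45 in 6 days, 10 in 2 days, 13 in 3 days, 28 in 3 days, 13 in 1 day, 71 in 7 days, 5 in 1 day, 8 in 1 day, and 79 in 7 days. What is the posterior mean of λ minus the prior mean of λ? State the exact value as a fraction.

-548/33

Total count: 12 + 45 + 10 + 13 + 28 + 13 + 71 + 5 + 8 + 79 = 284.
Total exposure: 1 + 6 + 2 + 3 + 3 + 1 + 7 + 1 + 1 + 7 = 32 days.
The Gamma prior is conjugate for the Poisson rate, so λ | data ~ Gamma(26+284, 1+32) = Gamma(310, 33).
Posterior mean = 310/33 = 310/33; prior mean = 26/1 = 26. Difference = 310/33 − 26 = -548/33.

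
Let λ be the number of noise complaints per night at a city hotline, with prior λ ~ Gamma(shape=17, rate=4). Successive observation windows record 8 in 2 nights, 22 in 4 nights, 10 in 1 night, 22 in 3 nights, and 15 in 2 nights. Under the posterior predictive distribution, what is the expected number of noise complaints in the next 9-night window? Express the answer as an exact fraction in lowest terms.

Total count: 8 + 22 + 10 + 22 + 15 = 77.
Total exposure: 2 + 4 + 1 + 3 + 2 = 12 nights.
Conjugate update: add total count to the shape and total exposure to the rate, giving Gamma(94, 16).
Predictive mean over a 9-night window = T·E[λ|data] = 9·94/16 = 423/8.

423/8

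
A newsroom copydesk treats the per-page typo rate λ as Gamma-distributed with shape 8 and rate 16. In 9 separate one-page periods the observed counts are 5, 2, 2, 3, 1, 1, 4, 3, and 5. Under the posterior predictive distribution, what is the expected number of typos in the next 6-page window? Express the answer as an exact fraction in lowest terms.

204/25

Total count: 5 + 2 + 2 + 3 + 1 + 1 + 4 + 3 + 5 = 26.
Total exposure: 9 pages.
The Gamma prior is conjugate for the Poisson rate, so λ | data ~ Gamma(8+26, 16+9) = Gamma(34, 25).
Predictive mean over a 6-page window = T·E[λ|data] = 6·34/25 = 204/25.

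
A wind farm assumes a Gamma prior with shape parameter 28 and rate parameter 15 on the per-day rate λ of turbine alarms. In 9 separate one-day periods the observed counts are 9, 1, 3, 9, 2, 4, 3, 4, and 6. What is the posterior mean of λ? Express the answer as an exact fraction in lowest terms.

23/8

Total count: 9 + 1 + 3 + 9 + 2 + 4 + 3 + 4 + 6 = 41.
Total exposure: 9 days.
The Gamma prior is conjugate for the Poisson rate, so λ | data ~ Gamma(28+41, 15+9) = Gamma(69, 24).
Posterior mean = α'/β' = 69/24 = 23/8.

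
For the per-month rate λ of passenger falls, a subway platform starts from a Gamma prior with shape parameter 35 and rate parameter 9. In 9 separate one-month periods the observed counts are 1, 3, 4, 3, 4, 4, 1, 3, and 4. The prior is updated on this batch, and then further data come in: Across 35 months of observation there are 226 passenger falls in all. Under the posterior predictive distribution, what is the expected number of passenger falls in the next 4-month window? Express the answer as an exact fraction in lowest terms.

1152/53

Total count: 1 + 3 + 4 + 3 + 4 + 4 + 1 + 3 + 4 = 27.
Total exposure: 9 months.
After the first batch: Gamma(35 + 27, 9 + 9) = Gamma(62, 18).
Total count 226 over total exposure 35 months.
After the second batch: Gamma(62 + 226, 18 + 35) = Gamma(288, 53).
Predictive mean over a 4-month window = T·E[λ|data] = 4·288/53 = 1152/53.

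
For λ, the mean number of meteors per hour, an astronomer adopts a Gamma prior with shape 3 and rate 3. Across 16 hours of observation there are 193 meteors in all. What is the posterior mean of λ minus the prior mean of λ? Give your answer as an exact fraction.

177/19

Total count 193 over total exposure 16 hours.
The Gamma prior is conjugate for the Poisson rate, so λ | data ~ Gamma(3+193, 3+16) = Gamma(196, 19).
Posterior mean = 196/19 = 196/19; prior mean = 3/3 = 1. Difference = 196/19 − 1 = 177/19.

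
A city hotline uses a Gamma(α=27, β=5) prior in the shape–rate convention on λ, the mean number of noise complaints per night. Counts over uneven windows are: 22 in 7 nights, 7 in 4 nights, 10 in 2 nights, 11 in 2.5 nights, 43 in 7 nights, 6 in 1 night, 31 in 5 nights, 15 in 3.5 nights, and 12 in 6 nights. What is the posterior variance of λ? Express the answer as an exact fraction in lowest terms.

184/1849

Total count: 22 + 7 + 10 + 11 + 43 + 6 + 31 + 15 + 12 = 157.
Total exposure: 7 + 4 + 2 + 2.5 + 7 + 1 + 5 + 3.5 + 6 = 38 nights.
Conjugate update: add total count to the shape and total exposure to the rate, giving Gamma(184, 43).
Posterior variance = α'/β'² = 184/1849.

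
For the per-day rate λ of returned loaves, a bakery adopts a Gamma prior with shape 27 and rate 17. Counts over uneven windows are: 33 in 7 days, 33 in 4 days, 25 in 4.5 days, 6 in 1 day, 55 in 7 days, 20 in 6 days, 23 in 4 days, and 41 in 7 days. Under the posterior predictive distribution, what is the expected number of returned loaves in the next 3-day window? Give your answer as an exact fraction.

Total count: 33 + 33 + 25 + 6 + 55 + 20 + 23 + 41 = 236.
Total exposure: 7 + 4 + 4.5 + 1 + 7 + 6 + 4 + 7 = 40.5 days.
By Gamma–Poisson conjugacy, the posterior is Gamma(α + Σx, β + Σt) = Gamma(27 + 236, 17 + 40.5) = Gamma(263, 115/2).
Predictive mean over a 3-day window = T·E[λ|data] = 3·263/(115/2) = 1578/115.

1578/115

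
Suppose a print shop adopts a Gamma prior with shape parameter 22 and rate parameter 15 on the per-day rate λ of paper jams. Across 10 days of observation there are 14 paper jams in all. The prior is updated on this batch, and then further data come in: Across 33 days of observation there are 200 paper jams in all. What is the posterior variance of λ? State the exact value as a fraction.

Total count 14 over total exposure 10 days.
After the first batch: Gamma(22 + 14, 15 + 10) = Gamma(36, 25).
Total count 200 over total exposure 33 days.
After the second batch: Gamma(36 + 200, 25 + 33) = Gamma(236, 58).
Posterior variance = α'/β'² = 236/3364 = 59/841.

59/841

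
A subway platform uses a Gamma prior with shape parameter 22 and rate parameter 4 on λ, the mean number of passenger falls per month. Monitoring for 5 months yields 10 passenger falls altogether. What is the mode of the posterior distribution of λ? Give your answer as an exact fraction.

Total count 10 over total exposure 5 months.
The Gamma prior is conjugate for the Poisson rate, so λ | data ~ Gamma(22+10, 4+5) = Gamma(32, 9).
Posterior mode = (α'−1)/β' = 31/9.

31/9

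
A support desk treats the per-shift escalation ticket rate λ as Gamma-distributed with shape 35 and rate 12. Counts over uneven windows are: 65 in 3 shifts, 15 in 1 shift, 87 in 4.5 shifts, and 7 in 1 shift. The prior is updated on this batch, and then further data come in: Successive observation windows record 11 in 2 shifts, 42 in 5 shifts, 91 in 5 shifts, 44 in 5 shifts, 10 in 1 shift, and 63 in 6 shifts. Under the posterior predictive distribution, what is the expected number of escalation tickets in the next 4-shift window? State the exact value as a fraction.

Total count: 65 + 15 + 87 + 7 = 174.
Total exposure: 3 + 1 + 4.5 + 1 = 9.5 shifts.
After the first batch: Gamma(35 + 174, 12 + 9.5) = Gamma(209, 43/2).
Total count: 11 + 42 + 91 + 44 + 10 + 63 = 261.
Total exposure: 2 + 5 + 5 + 5 + 1 + 6 = 24 shifts.
After the second batch: Gamma(209 + 261, 43/2 + 24) = Gamma(470, 91/2).
Predictive mean over a 4-shift window = T·E[λ|data] = 4·470/(91/2) = 3760/91.

3760/91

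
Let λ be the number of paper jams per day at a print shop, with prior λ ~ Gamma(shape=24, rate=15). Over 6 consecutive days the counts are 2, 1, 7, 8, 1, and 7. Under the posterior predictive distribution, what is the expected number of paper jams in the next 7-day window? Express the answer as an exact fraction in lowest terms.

Total count: 2 + 1 + 7 + 8 + 1 + 7 = 26.
Total exposure: 6 days.
Posterior: α' = 24 + 26 = 50, β' = 15 + 6 = 21.
Predictive mean over a 7-day window = T·E[λ|data] = 7·50/21 = 50/3.

50/3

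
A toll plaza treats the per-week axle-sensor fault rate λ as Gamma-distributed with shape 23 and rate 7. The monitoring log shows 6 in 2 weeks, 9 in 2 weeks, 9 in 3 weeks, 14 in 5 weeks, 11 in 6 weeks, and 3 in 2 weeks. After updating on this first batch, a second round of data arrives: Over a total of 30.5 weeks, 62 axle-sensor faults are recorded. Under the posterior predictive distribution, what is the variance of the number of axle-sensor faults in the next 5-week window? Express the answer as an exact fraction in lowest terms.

6850/529

Total count: 6 + 9 + 9 + 14 + 11 + 3 = 52.
Total exposure: 2 + 2 + 3 + 5 + 6 + 2 = 20 weeks.
After the first batch: Gamma(23 + 52, 7 + 20) = Gamma(75, 27).
Total count 62 over total exposure 30.5 weeks.
After the second batch: Gamma(75 + 62, 27 + 30.5) = Gamma(137, 115/2).
The posterior predictive for a window of length T is Negative Binomial with variance T·α'·(β'+T)/β'² = 5·137·(125/2)/(13225/4) = 6850/529.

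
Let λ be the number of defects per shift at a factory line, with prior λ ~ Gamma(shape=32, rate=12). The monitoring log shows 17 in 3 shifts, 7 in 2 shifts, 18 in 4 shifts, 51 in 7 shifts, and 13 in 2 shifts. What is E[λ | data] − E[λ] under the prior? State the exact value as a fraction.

Total count: 17 + 7 + 18 + 51 + 13 = 106.
Total exposure: 3 + 2 + 4 + 7 + 2 = 18 shifts.
Gamma(α, β) with Poisson data over total exposure Σt gives posterior Gamma(α+Σx, β+Σt) = Gamma(138, 30).
Posterior mean = 138/30 = 23/5; prior mean = 32/12 = 8/3. Difference = 23/5 − 8/3 = 29/15.

29/15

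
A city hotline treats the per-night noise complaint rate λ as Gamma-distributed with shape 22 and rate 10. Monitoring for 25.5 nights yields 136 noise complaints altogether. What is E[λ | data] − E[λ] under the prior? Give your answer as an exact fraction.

799/355

Total count 136 over total exposure 25.5 nights.
Gamma(α, β) with Poisson data over total exposure Σt gives posterior Gamma(α+Σx, β+Σt) = Gamma(158, 71/2).
Posterior mean = 158/(71/2) = 316/71; prior mean = 22/10 = 11/5. Difference = 316/71 − 11/5 = 799/355.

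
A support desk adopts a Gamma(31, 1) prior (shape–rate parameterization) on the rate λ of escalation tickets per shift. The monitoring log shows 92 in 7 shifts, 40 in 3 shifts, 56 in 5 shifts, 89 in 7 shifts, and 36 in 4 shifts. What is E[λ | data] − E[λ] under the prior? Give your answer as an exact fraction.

-493/27

Total count: 92 + 40 + 56 + 89 + 36 = 313.
Total exposure: 7 + 3 + 5 + 7 + 4 = 26 shifts.
By Gamma–Poisson conjugacy, the posterior is Gamma(α + Σx, β + Σt) = Gamma(31 + 313, 1 + 26) = Gamma(344, 27).
Posterior mean = 344/27 = 344/27; prior mean = 31/1 = 31. Difference = 344/27 − 31 = -493/27.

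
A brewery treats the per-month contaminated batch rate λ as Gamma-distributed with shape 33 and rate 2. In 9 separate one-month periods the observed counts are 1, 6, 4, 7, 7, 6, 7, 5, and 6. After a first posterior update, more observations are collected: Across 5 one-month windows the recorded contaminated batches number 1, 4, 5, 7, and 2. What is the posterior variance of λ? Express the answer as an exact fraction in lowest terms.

101/256

Total count: 1 + 6 + 4 + 7 + 7 + 6 + 7 + 5 + 6 = 49.
Total exposure: 9 months.
After the first batch: Gamma(33 + 49, 2 + 9) = Gamma(82, 11).
Total count: 1 + 4 + 5 + 7 + 2 = 19.
Total exposure: 5 months.
After the second batch: Gamma(82 + 19, 11 + 5) = Gamma(101, 16).
Posterior variance = α'/β'² = 101/256.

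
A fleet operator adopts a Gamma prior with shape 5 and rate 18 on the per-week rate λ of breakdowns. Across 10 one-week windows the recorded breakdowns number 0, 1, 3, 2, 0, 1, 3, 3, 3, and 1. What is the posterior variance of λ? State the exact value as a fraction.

11/392

Total count: 0 + 1 + 3 + 2 + 0 + 1 + 3 + 3 + 3 + 1 = 17.
Total exposure: 10 weeks.
Posterior: α' = 5 + 17 = 22, β' = 18 + 10 = 28.
Posterior variance = α'/β'² = 22/784 = 11/392.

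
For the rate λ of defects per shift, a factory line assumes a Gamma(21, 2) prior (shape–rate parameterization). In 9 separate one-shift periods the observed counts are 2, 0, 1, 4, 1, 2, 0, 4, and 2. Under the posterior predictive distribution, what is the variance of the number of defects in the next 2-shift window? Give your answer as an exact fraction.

Total count: 2 + 0 + 1 + 4 + 1 + 2 + 0 + 4 + 2 = 16.
Total exposure: 9 shifts.
By Gamma–Poisson conjugacy, the posterior is Gamma(α + Σx, β + Σt) = Gamma(21 + 16, 2 + 9) = Gamma(37, 11).
The posterior predictive for a window of length T is Negative Binomial with variance T·α'·(β'+T)/β'² = 2·37·13/121 = 962/121.

962/121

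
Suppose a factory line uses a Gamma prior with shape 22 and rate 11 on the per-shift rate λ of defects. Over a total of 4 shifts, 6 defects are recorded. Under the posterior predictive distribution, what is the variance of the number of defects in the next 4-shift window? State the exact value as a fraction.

2128/225

Total count 6 over total exposure 4 shifts.
Conjugate update: add total count to the shape and total exposure to the rate, giving Gamma(28, 15).
The posterior predictive for a window of length T is Negative Binomial with variance T·α'·(β'+T)/β'² = 4·28·19/225 = 2128/225.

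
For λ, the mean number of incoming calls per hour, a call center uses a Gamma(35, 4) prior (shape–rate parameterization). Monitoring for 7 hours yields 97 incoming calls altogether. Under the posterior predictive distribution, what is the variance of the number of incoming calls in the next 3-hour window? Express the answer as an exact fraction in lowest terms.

504/11

Total count 97 over total exposure 7 hours.
Conjugate update: add total count to the shape and total exposure to the rate, giving Gamma(132, 11).
The posterior predictive for a window of length T is Negative Binomial with variance T·α'·(β'+T)/β'² = 3·132·14/121 = 504/11.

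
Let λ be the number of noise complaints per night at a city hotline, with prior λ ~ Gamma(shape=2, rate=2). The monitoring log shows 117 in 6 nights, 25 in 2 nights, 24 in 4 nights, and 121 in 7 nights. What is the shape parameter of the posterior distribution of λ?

Total count: 117 + 25 + 24 + 121 = 287.
Total exposure: 6 + 2 + 4 + 7 = 19 nights.
Conjugate update: add total count to the shape and total exposure to the rate, giving Gamma(289, 21).

289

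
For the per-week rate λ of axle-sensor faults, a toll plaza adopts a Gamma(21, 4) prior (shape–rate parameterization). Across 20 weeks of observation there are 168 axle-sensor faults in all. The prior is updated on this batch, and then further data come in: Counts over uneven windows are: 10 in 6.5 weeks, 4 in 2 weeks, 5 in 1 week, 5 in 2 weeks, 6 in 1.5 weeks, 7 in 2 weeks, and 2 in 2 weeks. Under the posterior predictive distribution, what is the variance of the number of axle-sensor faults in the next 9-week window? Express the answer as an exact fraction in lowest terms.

102600/1681

Total count 168 over total exposure 20 weeks.
After the first batch: Gamma(21 + 168, 4 + 20) = Gamma(189, 24).
Total count: 10 + 4 + 5 + 5 + 6 + 7 + 2 = 39.
Total exposure: 6.5 + 2 + 1 + 2 + 1.5 + 2 + 2 = 17 weeks.
After the second batch: Gamma(189 + 39, 24 + 17) = Gamma(228, 41).
The posterior predictive for a window of length T is Negative Binomial with variance T·α'·(β'+T)/β'² = 9·228·50/1681 = 102600/1681.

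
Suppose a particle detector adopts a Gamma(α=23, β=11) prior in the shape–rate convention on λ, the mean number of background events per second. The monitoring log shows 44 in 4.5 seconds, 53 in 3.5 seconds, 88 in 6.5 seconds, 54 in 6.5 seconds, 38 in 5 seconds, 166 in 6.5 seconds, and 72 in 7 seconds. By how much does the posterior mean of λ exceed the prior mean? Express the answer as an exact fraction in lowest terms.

Total count: 44 + 53 + 88 + 54 + 38 + 166 + 72 = 515.
Total exposure: 4.5 + 3.5 + 6.5 + 6.5 + 5 + 6.5 + 7 = 39.5 seconds.
The Gamma prior is conjugate for the Poisson rate, so λ | data ~ Gamma(23+515, 11+39.5) = Gamma(538, 101/2).
Posterior mean = 538/(101/2) = 1076/101; prior mean = 23/11 = 23/11. Difference = 1076/101 − 23/11 = 9513/1111.

9513/1111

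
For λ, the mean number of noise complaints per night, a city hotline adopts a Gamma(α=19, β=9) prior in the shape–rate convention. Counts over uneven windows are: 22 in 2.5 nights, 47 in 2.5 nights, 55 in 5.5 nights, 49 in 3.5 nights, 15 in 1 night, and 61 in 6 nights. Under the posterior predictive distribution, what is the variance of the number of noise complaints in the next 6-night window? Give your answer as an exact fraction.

Total count: 22 + 47 + 55 + 49 + 15 + 61 = 249.
Total exposure: 2.5 + 2.5 + 5.5 + 3.5 + 1 + 6 = 21 nights.
Posterior: α' = 19 + 249 = 268, β' = 9 + 21 = 30.
The posterior predictive for a window of length T is Negative Binomial with variance T·α'·(β'+T)/β'² = 6·268·36/900 = 1608/25.

1608/25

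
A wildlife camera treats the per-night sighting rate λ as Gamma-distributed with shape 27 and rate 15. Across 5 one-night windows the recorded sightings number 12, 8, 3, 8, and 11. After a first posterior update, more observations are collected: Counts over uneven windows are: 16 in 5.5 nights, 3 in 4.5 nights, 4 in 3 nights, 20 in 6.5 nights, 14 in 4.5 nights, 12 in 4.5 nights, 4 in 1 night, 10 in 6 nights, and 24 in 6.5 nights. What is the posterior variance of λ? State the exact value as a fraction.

Total count: 12 + 8 + 3 + 8 + 11 = 42.
Total exposure: 5 nights.
After the first batch: Gamma(27 + 42, 15 + 5) = Gamma(69, 20).
Total count: 16 + 3 + 4 + 20 + 14 + 12 + 4 + 10 + 24 = 107.
Total exposure: 5.5 + 4.5 + 3 + 6.5 + 4.5 + 4.5 + 1 + 6 + 6.5 = 42 nights.
After the second batch: Gamma(69 + 107, 20 + 42) = Gamma(176, 62).
Posterior variance = α'/β'² = 176/3844 = 44/961.

44/961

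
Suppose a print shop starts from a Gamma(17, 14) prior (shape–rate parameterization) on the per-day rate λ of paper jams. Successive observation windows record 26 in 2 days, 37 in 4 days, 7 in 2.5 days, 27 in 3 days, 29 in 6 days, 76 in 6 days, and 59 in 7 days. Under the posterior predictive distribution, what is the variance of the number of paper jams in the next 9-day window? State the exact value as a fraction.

535428/7921

Total count: 26 + 37 + 7 + 27 + 29 + 76 + 59 = 261.
Total exposure: 2 + 4 + 2.5 + 3 + 6 + 6 + 7 = 30.5 days.
Conjugate update: add total count to the shape and total exposure to the rate, giving Gamma(278, 89/2).
The posterior predictive for a window of length T is Negative Binomial with variance T·α'·(β'+T)/β'² = 9·278·(107/2)/(7921/4) = 535428/7921.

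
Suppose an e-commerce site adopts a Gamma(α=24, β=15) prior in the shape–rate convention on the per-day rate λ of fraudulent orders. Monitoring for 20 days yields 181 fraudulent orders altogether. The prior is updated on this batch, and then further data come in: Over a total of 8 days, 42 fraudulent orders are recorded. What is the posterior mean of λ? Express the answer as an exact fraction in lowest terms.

247/43

Total count 181 over total exposure 20 days.
After the first batch: Gamma(24 + 181, 15 + 20) = Gamma(205, 35).
Total count 42 over total exposure 8 days.
After the second batch: Gamma(205 + 42, 35 + 8) = Gamma(247, 43).
Posterior mean = α'/β' = 247/43.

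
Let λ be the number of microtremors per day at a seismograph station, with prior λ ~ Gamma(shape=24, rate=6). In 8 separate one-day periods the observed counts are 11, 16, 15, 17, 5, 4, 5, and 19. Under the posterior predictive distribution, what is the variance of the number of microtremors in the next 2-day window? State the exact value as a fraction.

928/49

Total count: 11 + 16 + 15 + 17 + 5 + 4 + 5 + 19 = 92.
Total exposure: 8 days.
Gamma(α, β) with Poisson data over total exposure Σt gives posterior Gamma(α+Σx, β+Σt) = Gamma(116, 14).
The posterior predictive for a window of length T is Negative Binomial with variance T·α'·(β'+T)/β'² = 2·116·16/196 = 928/49.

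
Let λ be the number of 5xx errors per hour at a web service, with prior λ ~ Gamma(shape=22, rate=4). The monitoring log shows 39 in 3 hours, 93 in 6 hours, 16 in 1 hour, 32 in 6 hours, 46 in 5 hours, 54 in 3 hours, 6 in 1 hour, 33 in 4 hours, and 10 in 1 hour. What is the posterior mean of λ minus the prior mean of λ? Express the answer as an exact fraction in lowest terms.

Total count: 39 + 93 + 16 + 32 + 46 + 54 + 6 + 33 + 10 = 329.
Total exposure: 3 + 6 + 1 + 6 + 5 + 3 + 1 + 4 + 1 = 30 hours.
Posterior: α' = 22 + 329 = 351, β' = 4 + 30 = 34.
Posterior mean = 351/34 = 351/34; prior mean = 22/4 = 11/2. Difference = 351/34 − 11/2 = 82/17.

82/17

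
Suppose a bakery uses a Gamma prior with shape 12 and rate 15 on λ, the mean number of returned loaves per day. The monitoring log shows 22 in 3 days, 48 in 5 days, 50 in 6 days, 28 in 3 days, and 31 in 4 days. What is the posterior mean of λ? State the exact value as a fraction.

Total count: 22 + 48 + 50 + 28 + 31 = 179.
Total exposure: 3 + 5 + 6 + 3 + 4 = 21 days.
The Gamma prior is conjugate for the Poisson rate, so λ | data ~ Gamma(12+179, 15+21) = Gamma(191, 36).
Posterior mean = α'/β' = 191/36.

191/36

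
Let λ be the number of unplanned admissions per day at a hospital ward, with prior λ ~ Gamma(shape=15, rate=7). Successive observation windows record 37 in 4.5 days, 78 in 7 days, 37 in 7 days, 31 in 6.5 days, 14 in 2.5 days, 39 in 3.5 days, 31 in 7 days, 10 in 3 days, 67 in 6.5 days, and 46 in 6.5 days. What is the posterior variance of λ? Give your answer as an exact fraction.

405/3721

Total count: 37 + 78 + 37 + 31 + 14 + 39 + 31 + 10 + 67 + 46 = 390.
Total exposure: 4.5 + 7 + 7 + 6.5 + 2.5 + 3.5 + 7 + 3 + 6.5 + 6.5 = 54 days.
Conjugate update: add total count to the shape and total exposure to the rate, giving Gamma(405, 61).
Posterior variance = α'/β'² = 405/3721.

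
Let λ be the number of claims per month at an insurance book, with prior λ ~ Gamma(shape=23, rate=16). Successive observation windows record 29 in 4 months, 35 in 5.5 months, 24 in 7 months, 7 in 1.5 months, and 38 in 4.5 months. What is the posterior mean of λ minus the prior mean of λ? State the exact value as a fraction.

Total count: 29 + 35 + 24 + 7 + 38 = 133.
Total exposure: 4 + 5.5 + 7 + 1.5 + 4.5 = 22.5 months.
Conjugate update: add total count to the shape and total exposure to the rate, giving Gamma(156, 77/2).
Posterior mean = 156/(77/2) = 312/77; prior mean = 23/16 = 23/16. Difference = 312/77 − 23/16 = 3221/1232.

3221/1232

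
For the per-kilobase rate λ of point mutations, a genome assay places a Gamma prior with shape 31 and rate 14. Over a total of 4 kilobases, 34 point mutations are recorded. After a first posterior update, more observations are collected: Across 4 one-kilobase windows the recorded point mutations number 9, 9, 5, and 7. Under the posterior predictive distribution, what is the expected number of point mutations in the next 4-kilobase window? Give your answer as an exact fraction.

Total count 34 over total exposure 4 kilobases.
After the first batch: Gamma(31 + 34, 14 + 4) = Gamma(65, 18).
Total count: 9 + 9 + 5 + 7 = 30.
Total exposure: 4 kilobases.
After the second batch: Gamma(65 + 30, 18 + 4) = Gamma(95, 22).
Predictive mean over a 4-kilobase window = T·E[λ|data] = 4·95/22 = 190/11.

190/11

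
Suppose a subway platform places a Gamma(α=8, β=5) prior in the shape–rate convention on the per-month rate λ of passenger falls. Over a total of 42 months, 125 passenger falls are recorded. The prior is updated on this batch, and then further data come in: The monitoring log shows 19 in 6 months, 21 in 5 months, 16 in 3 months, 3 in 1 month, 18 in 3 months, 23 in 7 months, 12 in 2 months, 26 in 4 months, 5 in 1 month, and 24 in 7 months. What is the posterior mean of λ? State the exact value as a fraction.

150/43

Total count 125 over total exposure 42 months.
After the first batch: Gamma(8 + 125, 5 + 42) = Gamma(133, 47).
Total count: 19 + 21 + 16 + 3 + 18 + 23 + 12 + 26 + 5 + 24 = 167.
Total exposure: 6 + 5 + 3 + 1 + 3 + 7 + 2 + 4 + 1 + 7 = 39 months.
After the second batch: Gamma(133 + 167, 47 + 39) = Gamma(300, 86).
Posterior mean = α'/β' = 300/86 = 150/43.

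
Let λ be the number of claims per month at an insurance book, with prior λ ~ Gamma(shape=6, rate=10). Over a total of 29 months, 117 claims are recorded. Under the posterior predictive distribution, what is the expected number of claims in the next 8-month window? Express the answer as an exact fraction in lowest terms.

Total count 117 over total exposure 29 months.
The Gamma prior is conjugate for the Poisson rate, so λ | data ~ Gamma(6+117, 10+29) = Gamma(123, 39).
Predictive mean over an 8-month window = T·E[λ|data] = 8·123/39 = 328/13.

328/13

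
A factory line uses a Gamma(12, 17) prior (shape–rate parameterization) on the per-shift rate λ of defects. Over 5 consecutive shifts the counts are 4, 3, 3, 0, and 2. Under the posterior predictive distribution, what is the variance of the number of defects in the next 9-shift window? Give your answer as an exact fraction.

Total count: 4 + 3 + 3 + 0 + 2 = 12.
Total exposure: 5 shifts.
By Gamma–Poisson conjugacy, the posterior is Gamma(α + Σx, β + Σt) = Gamma(12 + 12, 17 + 5) = Gamma(24, 22).
The posterior predictive for a window of length T is Negative Binomial with variance T·α'·(β'+T)/β'² = 9·24·31/484 = 1674/121.

1674/121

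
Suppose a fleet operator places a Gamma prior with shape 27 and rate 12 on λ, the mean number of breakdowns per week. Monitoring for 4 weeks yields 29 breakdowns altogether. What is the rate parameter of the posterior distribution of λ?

16

Total count 29 over total exposure 4 weeks.
Posterior: α' = 27 + 29 = 56, β' = 12 + 4 = 16.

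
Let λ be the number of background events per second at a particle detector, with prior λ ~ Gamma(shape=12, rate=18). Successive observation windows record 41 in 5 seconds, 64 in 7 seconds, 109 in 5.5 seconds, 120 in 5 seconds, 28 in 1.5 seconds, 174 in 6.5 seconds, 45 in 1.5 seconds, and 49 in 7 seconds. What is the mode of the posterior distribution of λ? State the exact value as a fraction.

Total count: 41 + 64 + 109 + 120 + 28 + 174 + 45 + 49 = 630.
Total exposure: 5 + 7 + 5.5 + 5 + 1.5 + 6.5 + 1.5 + 7 = 39 seconds.
Posterior: α' = 12 + 630 = 642, β' = 18 + 39 = 57.
Posterior mode = (α'−1)/β' = 641/57.

641/57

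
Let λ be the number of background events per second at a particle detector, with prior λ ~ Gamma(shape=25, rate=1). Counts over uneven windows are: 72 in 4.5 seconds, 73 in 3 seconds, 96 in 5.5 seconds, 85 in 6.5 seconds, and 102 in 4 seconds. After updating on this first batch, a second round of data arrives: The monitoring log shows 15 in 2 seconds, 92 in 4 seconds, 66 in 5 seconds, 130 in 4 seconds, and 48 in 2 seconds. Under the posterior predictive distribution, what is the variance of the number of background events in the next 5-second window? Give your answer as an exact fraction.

Total count: 72 + 73 + 96 + 85 + 102 = 428.
Total exposure: 4.5 + 3 + 5.5 + 6.5 + 4 = 23.5 seconds.
After the first batch: Gamma(25 + 428, 1 + 23.5) = Gamma(453, 49/2).
Total count: 15 + 92 + 66 + 130 + 48 = 351.
Total exposure: 2 + 4 + 5 + 4 + 2 = 17 seconds.
After the second batch: Gamma(453 + 351, 49/2 + 17) = Gamma(804, 83/2).
The posterior predictive for a window of length T is Negative Binomial with variance T·α'·(β'+T)/β'² = 5·804·(93/2)/(6889/4) = 747720/6889.

747720/6889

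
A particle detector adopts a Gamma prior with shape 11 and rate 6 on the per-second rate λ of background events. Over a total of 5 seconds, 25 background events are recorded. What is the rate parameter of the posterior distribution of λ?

Total count 25 over total exposure 5 seconds.
Gamma(α, β) with Poisson data over total exposure Σt gives posterior Gamma(α+Σx, β+Σt) = Gamma(36, 11).

11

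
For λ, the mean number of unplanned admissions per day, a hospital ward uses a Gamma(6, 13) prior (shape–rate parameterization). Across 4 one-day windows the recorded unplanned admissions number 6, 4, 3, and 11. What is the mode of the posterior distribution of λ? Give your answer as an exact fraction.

29/17

Total count: 6 + 4 + 3 + 11 = 24.
Total exposure: 4 days.
Conjugate update: add total count to the shape and total exposure to the rate, giving Gamma(30, 17).
Posterior mode = (α'−1)/β' = 29/17.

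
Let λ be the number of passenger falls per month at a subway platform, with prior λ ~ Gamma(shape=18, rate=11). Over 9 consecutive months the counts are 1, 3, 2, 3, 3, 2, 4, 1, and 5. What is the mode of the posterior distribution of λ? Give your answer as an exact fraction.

41/20

Total count: 1 + 3 + 2 + 3 + 3 + 2 + 4 + 1 + 5 = 24.
Total exposure: 9 months.
By Gamma–Poisson conjugacy, the posterior is Gamma(α + Σx, β + Σt) = Gamma(18 + 24, 11 + 9) = Gamma(42, 20).
Posterior mode = (α'−1)/β' = 41/20.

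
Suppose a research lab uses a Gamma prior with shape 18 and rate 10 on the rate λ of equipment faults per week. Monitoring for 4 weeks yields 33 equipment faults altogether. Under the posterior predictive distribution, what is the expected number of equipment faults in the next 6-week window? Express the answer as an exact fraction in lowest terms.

153/7

Total count 33 over total exposure 4 weeks.
The Gamma prior is conjugate for the Poisson rate, so λ | data ~ Gamma(18+33, 10+4) = Gamma(51, 14).
Predictive mean over a 6-week window = T·E[λ|data] = 6·51/14 = 153/7.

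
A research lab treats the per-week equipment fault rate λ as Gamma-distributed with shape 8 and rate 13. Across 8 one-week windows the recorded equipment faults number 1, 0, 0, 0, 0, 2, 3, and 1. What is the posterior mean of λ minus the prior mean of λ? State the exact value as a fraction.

Total count: 1 + 0 + 0 + 0 + 0 + 2 + 3 + 1 = 7.
Total exposure: 8 weeks.
By Gamma–Poisson conjugacy, the posterior is Gamma(α + Σx, β + Σt) = Gamma(8 + 7, 13 + 8) = Gamma(15, 21).
Posterior mean = 15/21 = 5/7; prior mean = 8/13 = 8/13. Difference = 5/7 − 8/13 = 9/91.

9/91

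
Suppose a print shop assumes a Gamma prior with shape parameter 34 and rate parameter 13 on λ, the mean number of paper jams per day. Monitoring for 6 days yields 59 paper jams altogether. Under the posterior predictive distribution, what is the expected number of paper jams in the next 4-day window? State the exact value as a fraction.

Total count 59 over total exposure 6 days.
Posterior: α' = 34 + 59 = 93, β' = 13 + 6 = 19.
Predictive mean over a 4-day window = T·E[λ|data] = 4·93/19 = 372/19.

372/19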